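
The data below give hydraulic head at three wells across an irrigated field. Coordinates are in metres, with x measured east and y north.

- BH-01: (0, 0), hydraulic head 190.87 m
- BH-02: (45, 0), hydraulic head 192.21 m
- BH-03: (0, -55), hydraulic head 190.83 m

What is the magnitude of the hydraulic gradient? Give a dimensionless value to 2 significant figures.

0.030

∂h/∂x = (192.21 − 190.87) / (45 − 0) = +0.02978
∂h/∂y = (190.83 − 190.87) / (-55 − 0) = +0.0007273
|∇h| = √(0.02978² + 0.0007273²) = 0.02979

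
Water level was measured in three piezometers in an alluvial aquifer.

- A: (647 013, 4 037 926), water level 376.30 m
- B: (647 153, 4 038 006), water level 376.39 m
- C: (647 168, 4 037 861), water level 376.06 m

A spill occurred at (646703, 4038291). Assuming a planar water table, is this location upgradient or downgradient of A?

upgradient

Taking A as reference: B−A = (140, 80, +0.09); C−A = (155, -65, -0.24).
Determinant of the coordinate differences = 140·(-65) − 155·80 = -21500.
∂h/∂x = [(+0.09)·(-65) − (-0.24)·80] / -21500 = -0.0006209
∂h/∂y = [140·(-0.24) − 155·(+0.09)] / -21500 = +0.002212
Head at (646703, 4038291) = 376.30 + (-0.0006209)·(-310) + (+0.002212)·(365) = 377.30 m.
That is higher than the 376.30 m at A, so the point is upgradient.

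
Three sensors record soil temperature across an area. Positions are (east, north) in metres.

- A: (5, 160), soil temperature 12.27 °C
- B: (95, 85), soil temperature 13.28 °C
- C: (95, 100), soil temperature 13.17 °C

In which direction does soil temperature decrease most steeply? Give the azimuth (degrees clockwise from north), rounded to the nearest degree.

325°

With T = a·x + b·y + c and A as origin, the differences give:
  90·a + (-75)·b = +1.01
  90·a + (-60)·b = +0.90
Eliminate b (×(-60) and ×(-75), subtract): 1350·a = 6.900 → a = ∂T/∂x = +0.005111
Back-substitute: b = ∂T/∂y = -0.007333.
Steepest decrease is along −∇f: components (-0.005111 E, +0.007333 N).
Azimuth = atan2(-0.005111, +0.007333) = 325.1° ≈ 325°.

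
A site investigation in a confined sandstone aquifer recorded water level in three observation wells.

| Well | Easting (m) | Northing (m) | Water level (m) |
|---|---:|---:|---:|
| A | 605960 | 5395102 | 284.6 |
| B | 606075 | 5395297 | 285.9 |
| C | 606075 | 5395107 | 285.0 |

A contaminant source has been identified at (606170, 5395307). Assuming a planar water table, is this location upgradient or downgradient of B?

With h = a·x + b·y + c and A as origin, the differences give:
  115·a + 195·b = +1.3
  115·a + 5·b = +0.4
Eliminate b (×5 and ×195, subtract): -21850·a = -71.50 → a = ∂h/∂x = +0.003272
Back-substitute: b = ∂h/∂y = +0.004737.
Head at (606170, 5395307) = 284.6 + (+0.003272)·(210) + (+0.004737)·(205) = 286.26 m.
That is higher than the 285.9 m at B, so the point is upgradient.

upgradient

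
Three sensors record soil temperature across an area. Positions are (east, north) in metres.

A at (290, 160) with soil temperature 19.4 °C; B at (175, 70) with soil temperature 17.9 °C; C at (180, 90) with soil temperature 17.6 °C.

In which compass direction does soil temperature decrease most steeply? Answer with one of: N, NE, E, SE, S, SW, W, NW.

Taking A as reference: B−A = (-115, -90, -1.5); C−A = (-110, -70, -1.8).
Determinant of the coordinate differences = (-115)·(-70) − (-110)·(-90) = -1850.
∂T/∂x = [(-1.5)·(-70) − (-1.8)·(-90)] / -1850 = +0.03081
∂T/∂y = [(-115)·(-1.8) − (-110)·(-1.5)] / -1850 = -0.02270
Steepest decrease is along −∇f = (-0.03081 E, +0.02270 N) → northwest.

NW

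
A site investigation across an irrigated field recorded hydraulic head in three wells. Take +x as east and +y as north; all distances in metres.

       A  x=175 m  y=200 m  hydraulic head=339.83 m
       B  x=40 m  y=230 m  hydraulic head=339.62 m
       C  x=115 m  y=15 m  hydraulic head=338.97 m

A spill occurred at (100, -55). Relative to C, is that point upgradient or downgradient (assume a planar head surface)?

downgradient

With h = a·x + b·y + c and A as origin, the differences give:
  (-135)·a + 30·b = -0.21
  (-60)·a + (-185)·b = -0.86
Eliminate b (×(-185) and ×30, subtract): 26775·a = 64.650 → a = ∂h/∂x = +0.002415
Back-substitute: b = ∂h/∂y = +0.003866.
Head at (100, -55) = 339.83 + (+0.002415)·(-75) + (+0.003866)·(-255) = 338.66 m.
That is lower than the 338.97 m at C, so the point is downgradient.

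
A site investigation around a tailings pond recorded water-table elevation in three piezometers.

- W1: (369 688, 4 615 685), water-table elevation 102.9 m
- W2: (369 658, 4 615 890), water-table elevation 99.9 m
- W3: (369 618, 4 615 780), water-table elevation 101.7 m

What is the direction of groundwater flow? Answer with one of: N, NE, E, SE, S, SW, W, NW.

N

Taking W1 as reference: W2−W1 = (-30, 205, -3.0); W3−W1 = (-70, 95, -1.2).
Solve a·Δx + b·Δy = Δh: det = (-30)·95 − (-70)·205 = 11500.
∂h/∂x = [(-3.0)·95 − (-1.2)·205] / 11500 = -0.003391
∂h/∂y = [(-30)·(-1.2) − (-70)·(-3.0)] / 11500 = -0.01513
Flow = −∇h = (+0.003391 east, +0.01513 north), which points north.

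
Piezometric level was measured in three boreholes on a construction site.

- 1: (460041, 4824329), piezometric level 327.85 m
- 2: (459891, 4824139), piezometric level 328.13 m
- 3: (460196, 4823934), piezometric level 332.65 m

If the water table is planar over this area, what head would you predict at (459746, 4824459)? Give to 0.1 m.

With h = a·x + b·y + c and 1 as origin, the differences give:
  (-150)·a + (-190)·b = +0.28
  155·a + (-395)·b = +4.80
Eliminate b (×(-395) and ×(-190), subtract): 88700·a = 801.400 → a = ∂h/∂x = +0.009035
Back-substitute: b = ∂h/∂y = -0.008607.
h(459746, 4824459) = 327.85 + (+0.009035)·(-295) + (-0.008607)·(130) = 327.85 -2.665 -1.119 = 324.066 m.

324.1 m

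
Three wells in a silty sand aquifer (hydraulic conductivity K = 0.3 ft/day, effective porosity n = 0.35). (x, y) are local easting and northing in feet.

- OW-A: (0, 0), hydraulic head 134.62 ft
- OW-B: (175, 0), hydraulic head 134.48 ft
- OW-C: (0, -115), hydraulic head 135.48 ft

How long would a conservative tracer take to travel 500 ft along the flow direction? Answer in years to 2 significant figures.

210 years

∂h/∂x = (134.48 − 134.62) / (175 − 0) = -0.0008000
∂h/∂y = (135.48 − 134.62) / (-115 − 0) = -0.007478
|∇h| = √(-0.0008000² + -0.007478²) = 0.007521
Seepage velocity v = K·i/n = 0.3 × 0.007521 / 0.35 = 0.006447 ft/day.
t = 500 / 0.006447 = 7.756e+04 days = 212 years.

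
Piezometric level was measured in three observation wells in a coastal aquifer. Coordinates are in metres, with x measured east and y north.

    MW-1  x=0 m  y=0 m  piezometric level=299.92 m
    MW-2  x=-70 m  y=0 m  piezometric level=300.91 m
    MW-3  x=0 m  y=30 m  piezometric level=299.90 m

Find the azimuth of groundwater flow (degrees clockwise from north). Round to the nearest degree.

∂h/∂x = (300.91 − 299.92) / (-70 − 0) = -0.01414
∂h/∂y = (299.90 − 299.92) / (30 − 0) = -0.0006667
Flow direction (−∇h) has components (+0.01414 E, +0.0006667 N).
Azimuth = atan2(E, N) = atan2(+0.01414, +0.0006667) = 87.3° ≈ 087°.

087°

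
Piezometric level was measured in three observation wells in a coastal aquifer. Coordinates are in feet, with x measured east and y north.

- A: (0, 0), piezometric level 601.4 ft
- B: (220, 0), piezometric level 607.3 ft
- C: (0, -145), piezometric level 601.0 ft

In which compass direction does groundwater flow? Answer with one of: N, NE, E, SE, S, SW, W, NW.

W

∂h/∂x = (607.3 − 601.4) / (220 − 0) = +0.02682
∂h/∂y = (601.0 − 601.4) / (-145 − 0) = +0.002759
Flow = −∇h = (-0.02682 east, -0.002759 north), which points west.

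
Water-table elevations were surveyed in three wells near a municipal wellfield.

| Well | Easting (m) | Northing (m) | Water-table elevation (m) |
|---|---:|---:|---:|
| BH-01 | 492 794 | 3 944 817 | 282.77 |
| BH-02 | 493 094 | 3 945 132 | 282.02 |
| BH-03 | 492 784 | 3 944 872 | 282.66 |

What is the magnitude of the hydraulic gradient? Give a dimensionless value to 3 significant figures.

Three-point gradient (reference BH-01): Δ to BH-02 = (300, 315, -0.75), Δ to BH-03 = (-10, 55, -0.11).
∂h/∂x = -0.0003359, ∂h/∂y = -0.002061 (det = 19650).
|∇h| = √(-0.0003359² + -0.002061²) = 0.002088

0.00209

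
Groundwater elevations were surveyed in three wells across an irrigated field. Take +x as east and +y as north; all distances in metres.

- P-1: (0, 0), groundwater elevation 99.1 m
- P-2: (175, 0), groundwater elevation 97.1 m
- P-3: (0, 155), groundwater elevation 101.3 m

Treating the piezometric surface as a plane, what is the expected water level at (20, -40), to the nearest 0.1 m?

98.3 m

∂h/∂x = (97.1 − 99.1) / (175 − 0) = -0.01143
∂h/∂y = (101.3 − 99.1) / (155 − 0) = +0.01419
h(20, -40) = 99.1 + (-0.01143)·(20) + (+0.01419)·(-40) = 99.1 -0.229 -0.568 = 98.304 m.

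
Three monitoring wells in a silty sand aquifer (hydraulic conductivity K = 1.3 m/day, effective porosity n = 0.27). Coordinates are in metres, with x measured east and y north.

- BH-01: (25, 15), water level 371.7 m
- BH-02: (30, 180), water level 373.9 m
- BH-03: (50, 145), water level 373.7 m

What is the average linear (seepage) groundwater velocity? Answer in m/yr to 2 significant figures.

Three-point gradient (reference BH-01): Δ to BH-02 = (5, 165, +2.2), Δ to BH-03 = (25, 130, +2.0).
∂h/∂x = +0.01266, ∂h/∂y = +0.01295 (det = -3475).
|∇h| = √(0.01266² + 0.01295²) = 0.01811
Seepage velocity v = K·i/n = 1.3 × 0.01811 / 0.27 = 0.0872 m/day = 31.85 m/yr.

32 m/yr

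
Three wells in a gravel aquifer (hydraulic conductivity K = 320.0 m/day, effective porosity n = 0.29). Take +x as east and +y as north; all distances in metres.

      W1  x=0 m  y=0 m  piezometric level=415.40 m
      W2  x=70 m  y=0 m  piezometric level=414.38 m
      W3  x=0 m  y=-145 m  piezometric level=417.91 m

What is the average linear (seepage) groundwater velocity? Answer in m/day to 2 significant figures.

∂h/∂x = (414.38 − 415.40) / (70 − 0) = -0.01457
∂h/∂y = (417.91 − 415.40) / (-145 − 0) = -0.01731
|∇h| = √(-0.01457² + -0.01731²) = 0.02263
Seepage velocity v = K·i/n = 320.0 × 0.02263 / 0.29 = 24.97 m/day.

25 m/day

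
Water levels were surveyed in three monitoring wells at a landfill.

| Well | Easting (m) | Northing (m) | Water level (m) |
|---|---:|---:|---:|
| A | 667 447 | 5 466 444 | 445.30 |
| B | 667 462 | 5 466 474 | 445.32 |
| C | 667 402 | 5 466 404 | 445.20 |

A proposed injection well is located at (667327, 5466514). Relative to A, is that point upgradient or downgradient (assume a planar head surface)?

downgradient

Differences from A: to B (Δx, Δy, Δh) = (15, 30, +0.02); to C = (-45, -40, -0.10).
Solve a·Δx + b·Δy = Δh: det = 15·(-40) − (-45)·30 = 750.
∂h/∂x = [(+0.02)·(-40) − (-0.10)·30] / 750 = +0.002933
∂h/∂y = [15·(-0.10) − (-45)·(+0.02)] / 750 = -0.0008000
Head at (667327, 5466514) = 445.30 + (+0.002933)·(-120) + (-0.0008000)·(70) = 444.89 m.
That is lower than the 445.30 m at A, so the point is downgradient.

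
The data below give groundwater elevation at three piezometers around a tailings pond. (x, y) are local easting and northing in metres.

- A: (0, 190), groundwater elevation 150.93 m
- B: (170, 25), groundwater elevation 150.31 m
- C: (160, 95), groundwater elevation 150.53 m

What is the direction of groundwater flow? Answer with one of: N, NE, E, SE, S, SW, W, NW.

S

Differences from A: to B (Δx, Δy, Δh) = (170, -165, -0.62); to C = (160, -95, -0.40).
Solve a·Δx + b·Δy = Δh: det = 170·(-95) − 160·(-165) = 10250.
∂h/∂x = [(-0.62)·(-95) − (-0.40)·(-165)] / 10250 = -0.0006927
∂h/∂y = [170·(-0.40) − 160·(-0.62)] / 10250 = +0.003044
Flow = −∇h = (+0.0006927 east, -0.003044 north), which points south.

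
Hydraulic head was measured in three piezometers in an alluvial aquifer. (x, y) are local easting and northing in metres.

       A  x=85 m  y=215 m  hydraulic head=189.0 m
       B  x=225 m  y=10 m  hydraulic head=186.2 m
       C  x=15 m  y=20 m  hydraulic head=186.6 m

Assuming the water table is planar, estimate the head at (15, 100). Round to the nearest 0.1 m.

187.6 m

Differences from A: to B (Δx, Δy, Δh) = (140, -205, -2.8); to C = (-70, -195, -2.4).
Solve a·Δx + b·Δy = Δh: det = 140·(-195) − (-70)·(-205) = -41650.
∂h/∂x = [(-2.8)·(-195) − (-2.4)·(-205)] / -41650 = -0.001297
∂h/∂y = [140·(-2.4) − (-70)·(-2.8)] / -41650 = +0.01277
h(15, 100) = 189.0 + (-0.001297)·(-70) + (+0.01277)·(-115) = 189.0 +0.091 -1.469 = 187.622 m.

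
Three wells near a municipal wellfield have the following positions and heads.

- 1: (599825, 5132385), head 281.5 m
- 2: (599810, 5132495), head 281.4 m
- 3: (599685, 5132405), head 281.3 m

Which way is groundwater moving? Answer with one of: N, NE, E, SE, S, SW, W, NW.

Differences from 1: to 2 (Δx, Δy, Δh) = (-15, 110, -0.1); to 3 = (-140, 20, -0.2).
Determinant of the coordinate differences = (-15)·20 − (-140)·110 = 15100.
∂h/∂x = [(-0.1)·20 − (-0.2)·110] / 15100 = +0.001325
∂h/∂y = [(-15)·(-0.2) − (-140)·(-0.1)] / 15100 = -0.0007285
Flow = −∇h = (-0.001325 east, +0.0007285 north), which points northwest.

NW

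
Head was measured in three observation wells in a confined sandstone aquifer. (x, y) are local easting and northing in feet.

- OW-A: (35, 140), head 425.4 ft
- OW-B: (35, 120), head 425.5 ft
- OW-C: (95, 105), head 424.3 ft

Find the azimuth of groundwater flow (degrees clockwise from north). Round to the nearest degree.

With h = a·x + b·y + c and OW-A as origin, the differences give:
  0·a + (-20)·b = +0.1
  60·a + (-35)·b = -1.1
Eliminate b (×(-35) and ×(-20), subtract): 1200·a = -25.50 → a = ∂h/∂x = -0.02125
Back-substitute: b = ∂h/∂y = -0.005000.
Flow direction (−∇h) has components (+0.02125 E, +0.005000 N).
Azimuth = atan2(E, N) = atan2(+0.02125, +0.005000) = 76.8° ≈ 077°.

077°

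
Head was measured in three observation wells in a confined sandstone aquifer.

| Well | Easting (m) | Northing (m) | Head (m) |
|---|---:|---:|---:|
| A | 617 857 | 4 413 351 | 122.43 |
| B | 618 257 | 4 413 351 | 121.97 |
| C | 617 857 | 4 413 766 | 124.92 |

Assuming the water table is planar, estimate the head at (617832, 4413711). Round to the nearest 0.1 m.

∂h/∂x = (121.97 − 122.43) / (618257 − 617857) = -0.001150
∂h/∂y = (124.92 − 122.43) / (4413766 − 4413351) = +0.006000
h(617832, 4413711) = 122.43 + (-0.001150)·(-25) + (+0.006000)·(360) = 122.43 +0.029 +2.160 = 124.619 m.

124.6 m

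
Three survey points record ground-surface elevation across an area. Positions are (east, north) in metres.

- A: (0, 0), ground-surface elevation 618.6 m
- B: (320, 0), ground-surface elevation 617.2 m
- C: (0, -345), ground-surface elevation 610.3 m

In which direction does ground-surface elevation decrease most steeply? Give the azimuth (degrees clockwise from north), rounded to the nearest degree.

∂z/∂x = (617.2 − 618.6) / (320 − 0) = -0.004375
∂z/∂y = (610.3 − 618.6) / (-345 − 0) = +0.02406
Steepest decrease is along −∇f: components (+0.004375 E, -0.02406 N).
Azimuth = atan2(+0.004375, -0.02406) = 169.7° ≈ 170°.

170°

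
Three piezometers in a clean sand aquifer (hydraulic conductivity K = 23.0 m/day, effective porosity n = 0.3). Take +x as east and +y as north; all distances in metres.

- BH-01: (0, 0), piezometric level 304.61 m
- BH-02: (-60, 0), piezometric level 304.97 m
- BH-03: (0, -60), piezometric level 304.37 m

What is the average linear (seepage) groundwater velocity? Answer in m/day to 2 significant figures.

0.55 m/day

∂h/∂x = (304.97 − 304.61) / (-60 − 0) = -0.006000
∂h/∂y = (304.37 − 304.61) / (-60 − 0) = +0.004000
|∇h| = √(-0.006000² + 0.004000²) = 0.007211
Seepage velocity v = K·i/n = 23.0 × 0.007211 / 0.3 = 0.5528 m/day.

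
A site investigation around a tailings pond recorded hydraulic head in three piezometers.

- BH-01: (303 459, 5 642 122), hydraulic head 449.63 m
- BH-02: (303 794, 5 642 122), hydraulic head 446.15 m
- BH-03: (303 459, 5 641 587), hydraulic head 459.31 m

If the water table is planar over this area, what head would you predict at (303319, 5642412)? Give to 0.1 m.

445.8 m

∂h/∂x = (446.15 − 449.63) / (303794 − 303459) = -0.01039
∂h/∂y = (459.31 − 449.63) / (5641587 − 5642122) = -0.01809
h(303319, 5642412) = 449.63 + (-0.01039)·(-140) + (-0.01809)·(290) = 449.63 +1.454 -5.247 = 445.837 m.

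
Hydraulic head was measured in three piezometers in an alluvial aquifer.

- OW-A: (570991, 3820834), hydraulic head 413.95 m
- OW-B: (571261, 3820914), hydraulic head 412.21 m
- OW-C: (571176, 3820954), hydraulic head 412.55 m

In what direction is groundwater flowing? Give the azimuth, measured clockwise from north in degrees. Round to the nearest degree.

060°

Three-point gradient (reference OW-A): Δ to OW-B = (270, 80, -1.74), Δ to OW-C = (185, 120, -1.40).
∂h/∂x = -0.005500, ∂h/∂y = -0.003187 (det = 17600).
Flow direction (−∇h) has components (+0.005500 E, +0.003187 N).
Azimuth = atan2(E, N) = atan2(+0.005500, +0.003187) = 59.9° ≈ 060°.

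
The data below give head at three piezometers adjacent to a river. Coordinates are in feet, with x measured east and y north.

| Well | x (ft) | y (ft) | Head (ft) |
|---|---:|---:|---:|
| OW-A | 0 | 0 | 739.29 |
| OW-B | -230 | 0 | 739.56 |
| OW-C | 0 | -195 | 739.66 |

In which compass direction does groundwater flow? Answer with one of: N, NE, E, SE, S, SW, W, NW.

NE

∂h/∂x = (739.56 − 739.29) / (-230 − 0) = -0.001174
∂h/∂y = (739.66 − 739.29) / (-195 − 0) = -0.001897
Flow = −∇h = (+0.001174 east, +0.001897 north), which points northeast.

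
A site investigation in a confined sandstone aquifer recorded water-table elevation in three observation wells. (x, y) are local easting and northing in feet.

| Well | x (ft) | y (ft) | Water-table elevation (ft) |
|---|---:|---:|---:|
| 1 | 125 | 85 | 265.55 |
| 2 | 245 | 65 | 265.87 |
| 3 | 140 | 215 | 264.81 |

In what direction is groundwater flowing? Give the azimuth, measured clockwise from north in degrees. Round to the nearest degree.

Three-point gradient (reference 1): Δ to 2 = (120, -20, +0.32), Δ to 3 = (15, 130, -0.74).
∂h/∂x = +0.001686, ∂h/∂y = -0.005887 (det = 15900).
Flow direction (−∇h) has components (-0.001686 E, +0.005887 N).
Azimuth = atan2(E, N) = atan2(-0.001686, +0.005887) = 344.0° ≈ 344°.

344°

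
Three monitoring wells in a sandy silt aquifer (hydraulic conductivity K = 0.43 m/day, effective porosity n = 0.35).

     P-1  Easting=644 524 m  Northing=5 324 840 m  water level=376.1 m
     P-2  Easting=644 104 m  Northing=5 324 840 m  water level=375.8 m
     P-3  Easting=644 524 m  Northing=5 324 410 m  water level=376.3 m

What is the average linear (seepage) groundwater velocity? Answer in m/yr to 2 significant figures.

0.38 m/yr

∂h/∂x = (375.8 − 376.1) / (644104 − 644524) = +0.0007143
∂h/∂y = (376.3 − 376.1) / (5324410 − 5324840) = -0.0004651
|∇h| = √(0.0007143² + -0.0004651²) = 0.0008524
Seepage velocity v = K·i/n = 0.43 × 0.0008524 / 0.35 = 0.001047 m/day = 0.3824 m/yr.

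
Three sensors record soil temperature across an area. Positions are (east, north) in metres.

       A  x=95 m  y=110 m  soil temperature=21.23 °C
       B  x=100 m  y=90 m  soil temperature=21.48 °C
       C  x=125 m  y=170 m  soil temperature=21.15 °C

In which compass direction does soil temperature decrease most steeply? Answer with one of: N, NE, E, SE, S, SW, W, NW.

NW

Differences from A: to B (Δx, Δy, Δh) = (5, -20, +0.25); to C = (30, 60, -0.08).
Solve a·Δx + b·Δy = ΔT: det = 5·60 − 30·(-20) = 900.
∂T/∂x = [(+0.25)·60 − (-0.08)·(-20)] / 900 = +0.01489
∂T/∂y = [5·(-0.08) − 30·(+0.25)] / 900 = -0.008778
Steepest decrease is along −∇f = (-0.01489 E, +0.008778 N) → northwest.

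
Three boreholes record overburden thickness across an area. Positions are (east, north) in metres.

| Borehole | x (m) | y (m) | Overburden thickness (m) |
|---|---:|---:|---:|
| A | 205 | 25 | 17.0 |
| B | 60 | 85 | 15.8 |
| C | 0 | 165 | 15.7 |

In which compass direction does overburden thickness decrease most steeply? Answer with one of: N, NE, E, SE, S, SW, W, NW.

Differences from A: to B (Δx, Δy, Δh) = (-145, 60, -1.2); to C = (-205, 140, -1.3).
Solve a·Δx + b·Δy = Δd: det = (-145)·140 − (-205)·60 = -8000.
∂d/∂x = [(-1.2)·140 − (-1.3)·60] / -8000 = +0.01125
∂d/∂y = [(-145)·(-1.3) − (-205)·(-1.2)] / -8000 = +0.007187
Steepest decrease is along −∇f = (-0.01125 E, -0.007187 N) → southwest.

SW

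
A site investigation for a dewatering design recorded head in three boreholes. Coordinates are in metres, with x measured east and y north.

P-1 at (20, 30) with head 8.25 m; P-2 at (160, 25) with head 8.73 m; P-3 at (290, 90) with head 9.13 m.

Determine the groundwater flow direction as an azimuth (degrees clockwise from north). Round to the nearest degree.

281°

Differences from P-1: to P-2 (Δx, Δy, Δh) = (140, -5, +0.48); to P-3 = (270, 60, +0.88).
Solve a·Δx + b·Δy = Δh: det = 140·60 − 270·(-5) = 9750.
∂h/∂x = [(+0.48)·60 − (+0.88)·(-5)] / 9750 = +0.003405
∂h/∂y = [140·(+0.88) − 270·(+0.48)] / 9750 = -0.0006564
Flow direction (−∇h) has components (-0.003405 E, +0.0006564 N).
Azimuth = atan2(E, N) = atan2(-0.003405, +0.0006564) = 280.9° ≈ 281°.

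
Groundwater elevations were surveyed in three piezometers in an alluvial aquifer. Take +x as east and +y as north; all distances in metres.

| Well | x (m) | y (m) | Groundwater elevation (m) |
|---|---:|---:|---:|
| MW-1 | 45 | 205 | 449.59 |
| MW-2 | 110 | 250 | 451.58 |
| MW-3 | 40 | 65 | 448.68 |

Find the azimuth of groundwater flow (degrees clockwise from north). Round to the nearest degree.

258°

Taking MW-1 as reference: MW-2−MW-1 = (65, 45, +1.99); MW-3−MW-1 = (-5, -140, -0.91).
Determinant of the coordinate differences = 65·(-140) − (-5)·45 = -8875.
∂h/∂x = [(+1.99)·(-140) − (-0.91)·45] / -8875 = +0.02678
∂h/∂y = [65·(-0.91) − (-5)·(+1.99)] / -8875 = +0.005544
Flow direction (−∇h) has components (-0.02678 E, -0.005544 N).
Azimuth = atan2(E, N) = atan2(-0.02678, -0.005544) = 258.3° ≈ 258°.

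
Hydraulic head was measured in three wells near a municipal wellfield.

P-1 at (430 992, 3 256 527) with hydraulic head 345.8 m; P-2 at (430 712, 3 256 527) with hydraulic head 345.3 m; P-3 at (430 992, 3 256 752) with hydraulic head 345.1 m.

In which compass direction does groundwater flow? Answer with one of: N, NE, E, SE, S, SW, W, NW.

NW

∂h/∂x = (345.3 − 345.8) / (430712 − 430992) = +0.001786
∂h/∂y = (345.1 − 345.8) / (3256752 − 3256527) = -0.003111
Flow = −∇h = (-0.001786 east, +0.003111 north), which points northwest.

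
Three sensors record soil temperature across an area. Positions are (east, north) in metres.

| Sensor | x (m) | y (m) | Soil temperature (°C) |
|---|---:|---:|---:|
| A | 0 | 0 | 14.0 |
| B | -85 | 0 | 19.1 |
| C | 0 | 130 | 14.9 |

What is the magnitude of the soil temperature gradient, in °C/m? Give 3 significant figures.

∂T/∂x = (19.1 − 14.0) / (-85 − 0) = -0.06000
∂T/∂y = (14.9 − 14.0) / (130 − 0) = +0.006923
|∇f| = √(-0.06000² + 0.006923²) = 0.0604 °C/m

0.0604 °C/m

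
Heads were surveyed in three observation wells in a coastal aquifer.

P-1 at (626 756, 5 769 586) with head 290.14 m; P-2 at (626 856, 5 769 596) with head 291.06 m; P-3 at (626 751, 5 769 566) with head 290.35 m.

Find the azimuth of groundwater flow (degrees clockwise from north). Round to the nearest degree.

Three-point gradient (reference P-1): Δ to P-2 = (100, 10, +0.92), Δ to P-3 = (-5, -20, +0.21).
∂h/∂x = +0.01051, ∂h/∂y = -0.01313 (det = -1950).
Flow direction (−∇h) has components (-0.01051 E, +0.01313 N).
Azimuth = atan2(E, N) = atan2(-0.01051, +0.01313) = 321.3° ≈ 321°.

321°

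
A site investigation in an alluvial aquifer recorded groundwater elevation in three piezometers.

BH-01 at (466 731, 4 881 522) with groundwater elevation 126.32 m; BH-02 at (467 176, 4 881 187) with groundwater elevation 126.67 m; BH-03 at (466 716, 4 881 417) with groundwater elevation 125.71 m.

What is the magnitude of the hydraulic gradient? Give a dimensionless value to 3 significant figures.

0.00694

Three-point gradient (reference BH-01): Δ to BH-02 = (445, -335, +0.35), Δ to BH-03 = (-15, -105, -0.61).
∂h/∂x = +0.004659, ∂h/∂y = +0.005144 (det = -51750).
|∇h| = √(0.004659² + 0.005144²) = 0.00694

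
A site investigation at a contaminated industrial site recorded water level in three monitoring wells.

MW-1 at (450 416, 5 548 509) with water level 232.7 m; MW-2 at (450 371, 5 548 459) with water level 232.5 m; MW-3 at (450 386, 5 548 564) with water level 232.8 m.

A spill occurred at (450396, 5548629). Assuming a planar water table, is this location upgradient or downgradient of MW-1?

With h = a·x + b·y + c and MW-1 as origin, the differences give:
  (-45)·a + (-50)·b = -0.2
  (-30)·a + 55·b = +0.1
Eliminate b (×55 and ×(-50), subtract): -3975·a = -6.00 → a = ∂h/∂x = +0.001509
Back-substitute: b = ∂h/∂y = +0.002642.
Head at (450396, 5548629) = 232.7 + (+0.001509)·(-20) + (+0.002642)·(120) = 232.99 m.
That is higher than the 232.7 m at MW-1, so the point is upgradient.

upgradient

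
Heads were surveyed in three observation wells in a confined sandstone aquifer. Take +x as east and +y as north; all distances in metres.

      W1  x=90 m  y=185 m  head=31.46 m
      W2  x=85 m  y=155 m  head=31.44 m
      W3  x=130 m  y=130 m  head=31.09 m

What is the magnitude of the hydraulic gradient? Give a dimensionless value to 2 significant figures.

Differences from W1: to W2 (Δx, Δy, Δh) = (-5, -30, -0.02); to W3 = (40, -55, -0.37).
Solve a·Δx + b·Δy = Δh: det = (-5)·(-55) − 40·(-30) = 1475.
∂h/∂x = [(-0.02)·(-55) − (-0.37)·(-30)] / 1475 = -0.006780
∂h/∂y = [(-5)·(-0.37) − 40·(-0.02)] / 1475 = +0.001797
|∇h| = √(-0.006780² + 0.001797²) = 0.007014

0.0070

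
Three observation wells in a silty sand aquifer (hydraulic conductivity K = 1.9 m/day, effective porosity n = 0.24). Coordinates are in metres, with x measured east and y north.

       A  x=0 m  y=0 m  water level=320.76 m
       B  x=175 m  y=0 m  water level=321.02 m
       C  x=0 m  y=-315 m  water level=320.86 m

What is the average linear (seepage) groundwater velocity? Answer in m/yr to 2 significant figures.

4.4 m/yr

∂h/∂x = (321.02 − 320.76) / (175 − 0) = +0.001486
∂h/∂y = (320.86 − 320.76) / (-315 − 0) = -0.0003175
|∇h| = √(0.001486² + -0.0003175²) = 0.00152
Seepage velocity v = K·i/n = 1.9 × 0.00152 / 0.24 = 0.01203 m/day = 4.394 m/yr.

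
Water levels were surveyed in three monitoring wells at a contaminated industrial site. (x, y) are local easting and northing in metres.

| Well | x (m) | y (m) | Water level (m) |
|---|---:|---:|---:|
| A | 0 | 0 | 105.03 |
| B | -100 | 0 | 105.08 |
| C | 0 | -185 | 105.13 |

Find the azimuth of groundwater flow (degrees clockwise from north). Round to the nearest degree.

043°

∂h/∂x = (105.08 − 105.03) / (-100 − 0) = -0.0005000
∂h/∂y = (105.13 − 105.03) / (-185 − 0) = -0.0005405
Flow direction (−∇h) has components (+0.0005000 E, +0.0005405 N).
Azimuth = atan2(E, N) = atan2(+0.0005000, +0.0005405) = 42.8° ≈ 043°.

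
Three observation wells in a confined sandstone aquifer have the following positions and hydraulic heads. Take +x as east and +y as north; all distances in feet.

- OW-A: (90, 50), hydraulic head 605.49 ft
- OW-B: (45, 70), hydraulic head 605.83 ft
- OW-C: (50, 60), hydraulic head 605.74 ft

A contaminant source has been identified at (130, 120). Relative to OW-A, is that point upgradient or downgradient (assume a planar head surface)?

Taking OW-A as reference: OW-B−OW-A = (-45, 20, +0.34); OW-C−OW-A = (-40, 10, +0.25).
Solve a·Δx + b·Δy = Δh: det = (-45)·10 − (-40)·20 = 350.
∂h/∂x = [(+0.34)·10 − (+0.25)·20] / 350 = -0.004571
∂h/∂y = [(-45)·(+0.25) − (-40)·(+0.34)] / 350 = +0.006714
Head at (130, 120) = 605.49 + (-0.004571)·(40) + (+0.006714)·(70) = 605.78 ft.
That is higher than the 605.49 ft at OW-A, so the point is upgradient.

upgradient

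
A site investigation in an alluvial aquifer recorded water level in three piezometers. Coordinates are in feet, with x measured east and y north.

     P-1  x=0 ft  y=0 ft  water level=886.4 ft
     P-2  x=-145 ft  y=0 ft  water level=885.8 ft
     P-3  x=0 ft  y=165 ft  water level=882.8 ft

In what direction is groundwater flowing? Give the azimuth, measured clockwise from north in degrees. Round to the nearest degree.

349°

∂h/∂x = (885.8 − 886.4) / (-145 − 0) = +0.004138
∂h/∂y = (882.8 − 886.4) / (165 − 0) = -0.02182
Flow direction (−∇h) has components (-0.004138 E, +0.02182 N).
Azimuth = atan2(E, N) = atan2(-0.004138, +0.02182) = 349.3° ≈ 349°.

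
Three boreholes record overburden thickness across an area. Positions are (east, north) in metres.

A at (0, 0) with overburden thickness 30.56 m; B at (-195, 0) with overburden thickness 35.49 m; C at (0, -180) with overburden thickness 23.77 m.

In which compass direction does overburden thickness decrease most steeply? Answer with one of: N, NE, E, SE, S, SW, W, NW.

SE

∂d/∂x = (35.49 − 30.56) / (-195 − 0) = -0.02528
∂d/∂y = (23.77 − 30.56) / (-180 − 0) = +0.03772
Steepest decrease is along −∇f = (+0.02528 E, -0.03772 N) → southeast.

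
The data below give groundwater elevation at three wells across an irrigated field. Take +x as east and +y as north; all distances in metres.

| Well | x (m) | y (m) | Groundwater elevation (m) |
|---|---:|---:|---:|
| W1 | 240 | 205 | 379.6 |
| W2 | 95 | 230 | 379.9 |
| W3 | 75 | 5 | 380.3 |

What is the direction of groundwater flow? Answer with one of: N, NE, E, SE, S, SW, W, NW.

NE

Three-point gradient (reference W1): Δ to W2 = (-145, 25, +0.3), Δ to W3 = (-165, -200, +0.7).
∂h/∂x = -0.002340, ∂h/∂y = -0.001570 (det = 33125).
Flow = −∇h = (+0.002340 east, +0.001570 north), which points northeast.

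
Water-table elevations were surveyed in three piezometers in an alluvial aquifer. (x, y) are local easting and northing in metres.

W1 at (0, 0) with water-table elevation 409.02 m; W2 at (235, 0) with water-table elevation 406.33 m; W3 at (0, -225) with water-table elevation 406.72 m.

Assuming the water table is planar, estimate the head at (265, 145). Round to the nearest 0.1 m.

∂h/∂x = (406.33 − 409.02) / (235 − 0) = -0.01145
∂h/∂y = (406.72 − 409.02) / (-225 − 0) = +0.01022
h(265, 145) = 409.02 + (-0.01145)·(265) + (+0.01022)·(145) = 409.02 -3.033 +1.482 = 407.469 m.

407.5 m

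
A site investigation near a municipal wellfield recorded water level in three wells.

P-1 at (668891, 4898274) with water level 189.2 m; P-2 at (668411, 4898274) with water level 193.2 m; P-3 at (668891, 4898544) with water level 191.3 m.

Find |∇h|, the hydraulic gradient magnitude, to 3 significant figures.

∂h/∂x = (193.2 − 189.2) / (668411 − 668891) = -0.008333
∂h/∂y = (191.3 − 189.2) / (4898544 − 4898274) = +0.007778
|∇h| = √(-0.008333² + 0.007778²) = 0.0114

0.0114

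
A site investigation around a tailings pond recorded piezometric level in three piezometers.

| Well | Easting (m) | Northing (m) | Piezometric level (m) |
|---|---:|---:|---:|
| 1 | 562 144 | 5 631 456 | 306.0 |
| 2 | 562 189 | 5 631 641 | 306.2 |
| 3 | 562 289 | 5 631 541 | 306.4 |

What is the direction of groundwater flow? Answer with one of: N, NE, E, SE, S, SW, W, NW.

W

Three-point gradient (reference 1): Δ to 2 = (45, 185, +0.2), Δ to 3 = (145, 85, +0.4).
∂h/∂x = +0.002478, ∂h/∂y = +0.0004783 (det = -23000).
Flow = −∇h = (-0.002478 east, -0.0004783 north), which points west.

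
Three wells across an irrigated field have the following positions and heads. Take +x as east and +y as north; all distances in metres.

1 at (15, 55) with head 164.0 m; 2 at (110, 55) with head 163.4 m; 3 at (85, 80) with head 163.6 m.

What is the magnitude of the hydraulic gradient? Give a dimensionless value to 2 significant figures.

With h = a·x + b·y + c and 1 as origin, the differences give:
  95·a + 0·b = -0.6
  70·a + 25·b = -0.4
Eliminate b (×25 and ×0, subtract): 2375·a = -15.00 → a = ∂h/∂x = -0.006316
Back-substitute: b = ∂h/∂y = +0.001684.
|∇h| = √(-0.006316² + 0.001684²) = 0.006537

0.0065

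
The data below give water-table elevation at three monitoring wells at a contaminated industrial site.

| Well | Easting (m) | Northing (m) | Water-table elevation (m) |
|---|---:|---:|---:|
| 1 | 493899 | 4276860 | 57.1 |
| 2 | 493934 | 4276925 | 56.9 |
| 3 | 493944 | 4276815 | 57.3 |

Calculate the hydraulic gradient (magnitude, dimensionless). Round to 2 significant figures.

With h = a·x + b·y + c and 1 as origin, the differences give:
  35·a + 65·b = -0.2
  45·a + (-45)·b = +0.2
Eliminate b (×(-45) and ×65, subtract): -4500·a = -4.00 → a = ∂h/∂x = +0.0008889
Back-substitute: b = ∂h/∂y = -0.003556.
|∇h| = √(0.0008889² + -0.003556²) = 0.003665

0.0037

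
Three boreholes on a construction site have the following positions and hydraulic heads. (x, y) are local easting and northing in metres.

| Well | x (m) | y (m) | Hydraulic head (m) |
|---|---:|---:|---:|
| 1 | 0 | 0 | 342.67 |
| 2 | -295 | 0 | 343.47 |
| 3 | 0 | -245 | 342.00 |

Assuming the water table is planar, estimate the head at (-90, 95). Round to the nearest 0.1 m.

343.2 m

∂h/∂x = (343.47 − 342.67) / (-295 − 0) = -0.002712
∂h/∂y = (342.00 − 342.67) / (-245 − 0) = +0.002735
h(-90, 95) = 342.67 + (-0.002712)·(-90) + (+0.002735)·(95) = 342.67 +0.244 +0.260 = 343.174 m.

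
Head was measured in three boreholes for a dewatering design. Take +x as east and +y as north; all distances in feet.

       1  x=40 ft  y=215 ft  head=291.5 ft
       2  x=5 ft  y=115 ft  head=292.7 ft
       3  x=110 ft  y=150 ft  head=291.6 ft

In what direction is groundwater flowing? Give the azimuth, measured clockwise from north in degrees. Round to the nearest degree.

With h = a·x + b·y + c and 1 as origin, the differences give:
  (-35)·a + (-100)·b = +1.2
  70·a + (-65)·b = +0.1
Eliminate b (×(-65) and ×(-100), subtract): 9275·a = -68.00 → a = ∂h/∂x = -0.007332
Back-substitute: b = ∂h/∂y = -0.009434.
Flow direction (−∇h) has components (+0.007332 E, +0.009434 N).
Azimuth = atan2(E, N) = atan2(+0.007332, +0.009434) = 37.9° ≈ 038°.

038°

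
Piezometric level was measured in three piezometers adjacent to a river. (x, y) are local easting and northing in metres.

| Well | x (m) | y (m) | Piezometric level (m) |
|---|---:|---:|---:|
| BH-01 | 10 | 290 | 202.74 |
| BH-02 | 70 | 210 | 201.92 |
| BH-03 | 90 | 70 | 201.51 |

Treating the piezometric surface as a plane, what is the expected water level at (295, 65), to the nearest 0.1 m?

Differences from BH-01: to BH-02 (Δx, Δy, Δh) = (60, -80, -0.82); to BH-03 = (80, -220, -1.23).
Solve a·Δx + b·Δy = Δh: det = 60·(-220) − 80·(-80) = -6800.
∂h/∂x = [(-0.82)·(-220) − (-1.23)·(-80)] / -6800 = -0.01206
∂h/∂y = [60·(-1.23) − 80·(-0.82)] / -6800 = +0.001206
h(295, 65) = 202.74 + (-0.01206)·(285) + (+0.001206)·(-225) = 202.74 -3.437 -0.271 = 199.032 m.

199.0 m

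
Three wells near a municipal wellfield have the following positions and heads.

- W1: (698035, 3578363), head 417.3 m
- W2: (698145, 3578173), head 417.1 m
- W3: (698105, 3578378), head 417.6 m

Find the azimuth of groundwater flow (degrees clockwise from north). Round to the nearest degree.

229°

Three-point gradient (reference W1): Δ to W2 = (110, -190, -0.2), Δ to W3 = (70, 15, +0.3).
∂h/∂x = +0.003612, ∂h/∂y = +0.003144 (det = 14950).
Flow direction (−∇h) has components (-0.003612 E, -0.003144 N).
Azimuth = atan2(E, N) = atan2(-0.003612, -0.003144) = 229.0° ≈ 229°.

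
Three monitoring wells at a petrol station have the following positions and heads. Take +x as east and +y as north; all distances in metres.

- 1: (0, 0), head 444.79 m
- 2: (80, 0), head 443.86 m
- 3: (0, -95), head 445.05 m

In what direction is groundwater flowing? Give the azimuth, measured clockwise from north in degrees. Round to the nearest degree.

077°

∂h/∂x = (443.86 − 444.79) / (80 − 0) = -0.01163
∂h/∂y = (445.05 − 444.79) / (-95 − 0) = -0.002737
Flow direction (−∇h) has components (+0.01163 E, +0.002737 N).
Azimuth = atan2(E, N) = atan2(+0.01163, +0.002737) = 76.8° ≈ 077°.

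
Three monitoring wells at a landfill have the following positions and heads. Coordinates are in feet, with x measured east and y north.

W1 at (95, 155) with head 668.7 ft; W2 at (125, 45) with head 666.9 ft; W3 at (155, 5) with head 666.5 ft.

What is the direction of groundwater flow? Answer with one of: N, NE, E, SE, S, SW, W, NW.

SW

Taking W1 as reference: W2−W1 = (30, -110, -1.8); W3−W1 = (60, -150, -2.2).
Determinant of the coordinate differences = 30·(-150) − 60·(-110) = 2100.
∂h/∂x = [(-1.8)·(-150) − (-2.2)·(-110)] / 2100 = +0.01333
∂h/∂y = [30·(-2.2) − 60·(-1.8)] / 2100 = +0.02000
Flow = −∇h = (-0.01333 east, -0.02000 north), which points southwest.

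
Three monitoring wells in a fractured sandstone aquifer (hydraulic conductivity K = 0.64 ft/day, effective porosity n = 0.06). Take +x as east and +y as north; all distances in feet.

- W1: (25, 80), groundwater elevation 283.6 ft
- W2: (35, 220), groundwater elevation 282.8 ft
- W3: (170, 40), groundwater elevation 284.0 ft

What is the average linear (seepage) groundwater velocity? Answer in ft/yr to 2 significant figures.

23 ft/yr

With h = a·x + b·y + c and W1 as origin, the differences give:
  10·a + 140·b = -0.8
  145·a + (-40)·b = +0.4
Eliminate b (×(-40) and ×140, subtract): -20700·a = -24.00 → a = ∂h/∂x = +0.001159
Back-substitute: b = ∂h/∂y = -0.005797.
|∇h| = √(0.001159² + -0.005797²) = 0.005912
Seepage velocity v = K·i/n = 0.64 × 0.005912 / 0.06 = 0.06306 ft/day = 23.03 ft/yr.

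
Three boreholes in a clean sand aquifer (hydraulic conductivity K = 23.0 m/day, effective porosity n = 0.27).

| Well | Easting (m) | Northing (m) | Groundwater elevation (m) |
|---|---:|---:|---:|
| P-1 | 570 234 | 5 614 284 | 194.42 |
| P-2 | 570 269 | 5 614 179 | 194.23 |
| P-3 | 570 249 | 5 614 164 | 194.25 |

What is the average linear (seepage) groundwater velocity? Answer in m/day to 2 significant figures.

Differences from P-1: to P-2 (Δx, Δy, Δh) = (35, -105, -0.19); to P-3 = (15, -120, -0.17).
Determinant of the coordinate differences = 35·(-120) − 15·(-105) = -2625.
∂h/∂x = [(-0.19)·(-120) − (-0.17)·(-105)] / -2625 = -0.001886
∂h/∂y = [35·(-0.17) − 15·(-0.19)] / -2625 = +0.001181
|∇h| = √(-0.001886² + 0.001181²) = 0.002225
Seepage velocity v = K·i/n = 23.0 × 0.002225 / 0.27 = 0.1895 m/day.

0.19 m/day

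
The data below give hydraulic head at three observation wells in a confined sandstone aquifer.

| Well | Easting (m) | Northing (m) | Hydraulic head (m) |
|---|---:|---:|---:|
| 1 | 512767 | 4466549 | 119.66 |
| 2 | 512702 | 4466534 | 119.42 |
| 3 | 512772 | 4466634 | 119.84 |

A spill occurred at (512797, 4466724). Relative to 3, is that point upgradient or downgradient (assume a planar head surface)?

upgradient

Differences from 1: to 2 (Δx, Δy, Δh) = (-65, -15, -0.24); to 3 = (5, 85, +0.18).
Determinant of the coordinate differences = (-65)·85 − 5·(-15) = -5450.
∂h/∂x = [(-0.24)·85 − (+0.18)·(-15)] / -5450 = +0.003248
∂h/∂y = [(-65)·(+0.18) − 5·(-0.24)] / -5450 = +0.001927
Head at (512797, 4466724) = 119.66 + (+0.003248)·(30) + (+0.001927)·(175) = 120.09 m.
That is higher than the 119.84 m at 3, so the point is upgradient.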